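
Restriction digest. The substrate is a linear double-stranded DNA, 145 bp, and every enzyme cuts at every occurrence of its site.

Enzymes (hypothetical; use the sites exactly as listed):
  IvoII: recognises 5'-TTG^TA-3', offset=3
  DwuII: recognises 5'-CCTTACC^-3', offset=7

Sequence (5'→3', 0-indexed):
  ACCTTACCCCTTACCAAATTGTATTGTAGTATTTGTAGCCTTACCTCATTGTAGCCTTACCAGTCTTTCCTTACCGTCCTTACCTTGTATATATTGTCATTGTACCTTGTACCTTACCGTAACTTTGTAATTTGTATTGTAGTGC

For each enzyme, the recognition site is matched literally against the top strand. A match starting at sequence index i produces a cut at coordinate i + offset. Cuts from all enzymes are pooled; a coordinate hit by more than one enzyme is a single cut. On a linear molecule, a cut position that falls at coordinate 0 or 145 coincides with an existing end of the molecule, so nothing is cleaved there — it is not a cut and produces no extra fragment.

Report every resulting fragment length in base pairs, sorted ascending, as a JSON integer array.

[3,5,5,6,6,6,7,7,7,8,9,9,9,9,10,10,14,15]

Per-enzyme occurrences:
  IvoII TTGTA/3: at [18, 23, 32, 48, 84, 99, 106, 124, 131, 136] ⇒ [21, 26, 35, 51, 87, 102, 109, 127, 134, 139]
  DwuII CCTTACC/7: at [1, 8, 38, 54, 68, 77, 111] ⇒ [8, 15, 45, 61, 75, 84, 118]

All cut coordinates (distinct, sorted): [8, 15, 21, 26, 35, 45, 51, 61, 75, 84, 87, 102, 109, 118, 127, 134, 139]

Fragments:
  [0,8): 8 bp
  [8,15): 7 bp
  [15,21): 6 bp
  [21,26): 5 bp
  [26,35): 9 bp
  [35,45): 10 bp
  [45,51): 6 bp
  [51,61): 10 bp
  [61,75): 14 bp
  [75,84): 9 bp
  [84,87): 3 bp
  [87,102): 15 bp
  [102,109): 7 bp
  [109,118): 9 bp
  [118,127): 9 bp
  [127,134): 7 bp
  [134,139): 5 bp
  [139,145): 6 bp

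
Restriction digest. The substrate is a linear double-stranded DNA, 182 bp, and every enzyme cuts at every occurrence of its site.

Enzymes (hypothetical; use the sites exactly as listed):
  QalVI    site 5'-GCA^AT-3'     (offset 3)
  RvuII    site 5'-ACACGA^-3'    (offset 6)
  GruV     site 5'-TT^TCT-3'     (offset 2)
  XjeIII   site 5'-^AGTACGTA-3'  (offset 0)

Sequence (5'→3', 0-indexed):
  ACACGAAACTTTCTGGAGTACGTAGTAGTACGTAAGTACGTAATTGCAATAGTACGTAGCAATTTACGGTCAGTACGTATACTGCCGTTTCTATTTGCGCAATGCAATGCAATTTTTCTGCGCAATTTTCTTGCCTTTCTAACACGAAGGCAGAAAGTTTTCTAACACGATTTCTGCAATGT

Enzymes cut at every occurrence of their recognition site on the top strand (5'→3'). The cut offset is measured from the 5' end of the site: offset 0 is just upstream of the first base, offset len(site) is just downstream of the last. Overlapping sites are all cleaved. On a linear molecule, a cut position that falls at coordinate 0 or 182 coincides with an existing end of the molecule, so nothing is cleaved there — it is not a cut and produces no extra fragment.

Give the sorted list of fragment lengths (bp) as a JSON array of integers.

[2,2,4,4,5,5,5,5,5,6,6,8,8,9,10,10,10,10,11,12,13,14,18]

Per-enzyme occurrences:
  QalVI GCAAT/3: at [45, 58, 98, 103, 108, 121, 175] ⇒ [48, 61, 101, 106, 111, 124, 178]
  RvuII ACACGA/6: at [0, 141, 164] ⇒ [6, 147, 170]
  GruV TTTCT/2: at [9, 87, 114, 126, 135, 158, 170] ⇒ [11, 89, 116, 128, 137, 160, 172]
  XjeIII AGTACGTA/0: at [16, 26, 34, 50, 71] ⇒ [16, 26, 34, 50, 71]

Pooled cuts: [6, 11, 16, 26, 34, 48, 50, 61, 71, 89, 101, 106, 111, 116, 124, 128, 137, 147, 160, 170, 172, 178]

Fragment lengths:
  [0,6): 6 bp
  [6,11): 5 bp
  [11,16): 5 bp
  [16,26): 10 bp
  [26,34): 8 bp
  [34,48): 14 bp
  [48,50): 2 bp
  [50,61): 11 bp
  [61,71): 10 bp
  [71,89): 18 bp
  [89,101): 12 bp
  [101,106): 5 bp
  [106,111): 5 bp
  [111,116): 5 bp
  [116,124): 8 bp
  [124,128): 4 bp
  [128,137): 9 bp
  [137,147): 10 bp
  [147,160): 13 bp
  [160,170): 10 bp
  [170,172): 2 bp
  [172,178): 6 bp
  [178,182): 4 bp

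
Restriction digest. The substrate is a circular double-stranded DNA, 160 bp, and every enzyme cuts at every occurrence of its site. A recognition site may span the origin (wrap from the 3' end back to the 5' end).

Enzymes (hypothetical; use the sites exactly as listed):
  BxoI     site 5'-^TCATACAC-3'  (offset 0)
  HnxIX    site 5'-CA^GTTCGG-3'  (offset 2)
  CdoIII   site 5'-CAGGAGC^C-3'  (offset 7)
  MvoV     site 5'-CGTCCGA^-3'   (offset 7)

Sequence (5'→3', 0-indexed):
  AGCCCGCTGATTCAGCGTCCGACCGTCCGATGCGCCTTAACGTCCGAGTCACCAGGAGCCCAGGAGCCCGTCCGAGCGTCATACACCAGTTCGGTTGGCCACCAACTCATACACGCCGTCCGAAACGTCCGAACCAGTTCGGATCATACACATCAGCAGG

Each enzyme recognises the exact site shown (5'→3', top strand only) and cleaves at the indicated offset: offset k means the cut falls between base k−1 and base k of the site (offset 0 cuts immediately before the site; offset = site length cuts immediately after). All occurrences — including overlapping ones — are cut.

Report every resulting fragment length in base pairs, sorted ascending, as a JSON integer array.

[3,4,7,8,8,8,9,10,12,17,17,18,19,20]

Site scan:
  BxoI (TCATACAC, off=0): starts [78, 106, 143] → cuts [78, 106, 143]
  HnxIX (CAGTTCGG, off=2): starts [86, 134] → cuts [88, 136]
  CdoIII (CAGGAGCC, off=7): starts [52, 60, 156] → cuts [3, 59, 67]
  MvoV (CGTCCGA, off=7): starts [15, 23, 40, 68, 116, 125] → cuts [22, 30, 47, 75, 123, 132]

All cut coordinates (distinct, sorted): [3, 22, 30, 47, 59, 67, 75, 78, 88, 106, 123, 132, 136, 143]

Fragments:
  3→22: 19 bp
  22→30: 8 bp
  30→47: 17 bp
  47→59: 12 bp
  59→67: 8 bp
  67→75: 8 bp
  75→78: 3 bp
  78→88: 10 bp
  88→106: 18 bp
  106→123: 17 bp
  123→132: 9 bp
  132→136: 4 bp
  136→143: 7 bp
  143→3 (wrap): 160-143+3 = 20 bp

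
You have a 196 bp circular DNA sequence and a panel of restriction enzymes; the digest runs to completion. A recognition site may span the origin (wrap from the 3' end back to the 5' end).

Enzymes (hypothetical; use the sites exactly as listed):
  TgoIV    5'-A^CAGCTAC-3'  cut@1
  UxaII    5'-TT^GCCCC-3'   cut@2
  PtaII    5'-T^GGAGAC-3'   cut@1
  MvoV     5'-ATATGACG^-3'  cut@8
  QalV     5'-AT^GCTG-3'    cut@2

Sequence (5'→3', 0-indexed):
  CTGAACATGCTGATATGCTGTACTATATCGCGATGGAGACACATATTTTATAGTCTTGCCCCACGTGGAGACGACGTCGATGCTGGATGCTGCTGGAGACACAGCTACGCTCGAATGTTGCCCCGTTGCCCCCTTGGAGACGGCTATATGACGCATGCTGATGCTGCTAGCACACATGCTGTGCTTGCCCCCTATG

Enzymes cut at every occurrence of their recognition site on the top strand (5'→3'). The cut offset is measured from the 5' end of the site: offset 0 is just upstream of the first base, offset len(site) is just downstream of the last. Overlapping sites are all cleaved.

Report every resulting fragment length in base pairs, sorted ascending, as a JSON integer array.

[3,6,6,7,7,8,8,8,9,9,9,9,15,15,18,18,18,23]

Scan for sites:
  TgoIV (ACAGCTAC, off=1): starts [100] → cuts [101]
  UxaII (TTGCCCC, off=2): starts [55, 117, 125, 184] → cuts [57, 119, 127, 186]
  PtaII (TGGAGAC, off=1): starts [33, 65, 93, 134] → cuts [34, 66, 94, 135]
  MvoV (ATATGACG, off=8): starts [145] → cuts [153]
  QalV (ATGCTG, off=2): starts [6, 14, 79, 86, 154, 160, 175, 193] → cuts [8, 16, 81, 88, 156, 162, 177, 195]

Pooled cuts: [8, 16, 34, 57, 66, 81, 88, 94, 101, 119, 127, 135, 153, 156, 162, 177, 186, 195]

Fragment lengths:
  8→16: 8 bp
  16→34: 18 bp
  34→57: 23 bp
  57→66: 9 bp
  66→81: 15 bp
  81→88: 7 bp
  88→94: 6 bp
  94→101: 7 bp
  101→119: 18 bp
  119→127: 8 bp
  127→135: 8 bp
  135→153: 18 bp
  153→156: 3 bp
  156→162: 6 bp
  162→177: 15 bp
  177→186: 9 bp
  186→195: 9 bp
  195→8 (wrap): 196-195+8 = 9 bp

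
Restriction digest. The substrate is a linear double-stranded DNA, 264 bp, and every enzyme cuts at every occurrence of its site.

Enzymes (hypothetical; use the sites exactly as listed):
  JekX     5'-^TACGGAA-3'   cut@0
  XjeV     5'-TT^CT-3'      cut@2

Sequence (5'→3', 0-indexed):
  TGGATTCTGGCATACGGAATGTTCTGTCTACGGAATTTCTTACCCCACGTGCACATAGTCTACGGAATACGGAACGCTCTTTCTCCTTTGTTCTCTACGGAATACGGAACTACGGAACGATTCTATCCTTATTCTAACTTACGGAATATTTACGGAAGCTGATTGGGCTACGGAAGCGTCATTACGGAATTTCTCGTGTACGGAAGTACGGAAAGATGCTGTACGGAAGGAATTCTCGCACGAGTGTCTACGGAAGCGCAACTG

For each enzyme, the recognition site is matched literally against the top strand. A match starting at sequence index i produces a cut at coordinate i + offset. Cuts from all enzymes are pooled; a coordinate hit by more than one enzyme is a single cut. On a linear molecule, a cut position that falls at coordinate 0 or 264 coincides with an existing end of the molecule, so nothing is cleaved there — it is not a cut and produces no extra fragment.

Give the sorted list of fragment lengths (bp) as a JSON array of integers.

[3,5,6,6,6,6,7,7,8,8,10,10,10,11,11,11,12,13,14,14,15,15,16,18,22]

Scan for sites:
  JekX TACGGAA/0: at [12, 28, 60, 67, 95, 102, 110, 139, 150, 168, 182, 198, 206, 221, 248] ⇒ [12, 28, 60, 67, 95, 102, 110, 139, 150, 168, 182, 198, 206, 221, 248]
  XjeV TTCT/2: at [4, 21, 36, 80, 90, 120, 131, 190, 232] ⇒ [6, 23, 38, 82, 92, 122, 133, 192, 234]

All cut coordinates (distinct, sorted): [6, 12, 23, 28, 38, 60, 67, 82, 92, 95, 102, 110, 122, 133, 139, 150, 168, 182, 192, 198, 206, 221, 234, 248]

Fragments:
  [0,6): 6 bp
  [6,12): 6 bp
  [12,23): 11 bp
  [23,28): 5 bp
  [28,38): 10 bp
  [38,60): 22 bp
  [60,67): 7 bp
  [67,82): 15 bp
  [82,92): 10 bp
  [92,95): 3 bp
  [95,102): 7 bp
  [102,110): 8 bp
  [110,122): 12 bp
  [122,133): 11 bp
  [133,139): 6 bp
  [139,150): 11 bp
  [150,168): 18 bp
  [168,182): 14 bp
  [182,192): 10 bp
  [192,198): 6 bp
  [198,206): 8 bp
  [206,221): 15 bp
  [221,234): 13 bp
  [234,248): 14 bp
  [248,264): 16 bp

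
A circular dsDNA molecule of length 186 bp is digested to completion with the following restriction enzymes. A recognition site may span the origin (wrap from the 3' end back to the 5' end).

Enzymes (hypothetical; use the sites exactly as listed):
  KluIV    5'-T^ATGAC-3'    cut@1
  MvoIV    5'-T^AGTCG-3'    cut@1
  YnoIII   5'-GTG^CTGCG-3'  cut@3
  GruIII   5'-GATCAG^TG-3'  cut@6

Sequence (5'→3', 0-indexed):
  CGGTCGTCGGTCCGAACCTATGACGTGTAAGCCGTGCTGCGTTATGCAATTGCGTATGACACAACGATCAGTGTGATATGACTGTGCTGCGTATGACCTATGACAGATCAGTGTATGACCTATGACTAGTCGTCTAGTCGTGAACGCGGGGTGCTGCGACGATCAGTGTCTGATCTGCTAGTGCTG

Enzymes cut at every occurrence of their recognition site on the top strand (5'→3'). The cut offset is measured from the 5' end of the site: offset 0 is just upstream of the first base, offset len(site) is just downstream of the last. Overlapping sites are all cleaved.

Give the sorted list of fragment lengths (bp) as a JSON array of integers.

[3,6,6,6,7,7,8,9,12,13,16,17,17,18,19,22]

Site scan:
  KluIV TATGAC/1: at [18, 54, 76, 91, 98, 113, 120] ⇒ [19, 55, 77, 92, 99, 114, 121]
  MvoIV TAGTCG/1: at [126, 134] ⇒ [127, 135]
  YnoIII GTGCTGCG/3: at [33, 83, 150, 180] ⇒ [36, 86, 153, 183]
  GruIII GATCAGTG/6: at [65, 105, 160] ⇒ [71, 111, 166]

Pooled cuts: [19, 36, 55, 71, 77, 86, 92, 99, 111, 114, 121, 127, 135, 153, 166, 183]

Fragment lengths:
  19→36: 17 bp
  36→55: 19 bp
  55→71: 16 bp
  71→77: 6 bp
  77→86: 9 bp
  86→92: 6 bp
  92→99: 7 bp
  99→111: 12 bp
  111→114: 3 bp
  114→121: 7 bp
  121→127: 6 bp
  127→135: 8 bp
  135→153: 18 bp
  153→166: 13 bp
  166→183: 17 bp
  183→19 (wrap): 186-183+19 = 22 bp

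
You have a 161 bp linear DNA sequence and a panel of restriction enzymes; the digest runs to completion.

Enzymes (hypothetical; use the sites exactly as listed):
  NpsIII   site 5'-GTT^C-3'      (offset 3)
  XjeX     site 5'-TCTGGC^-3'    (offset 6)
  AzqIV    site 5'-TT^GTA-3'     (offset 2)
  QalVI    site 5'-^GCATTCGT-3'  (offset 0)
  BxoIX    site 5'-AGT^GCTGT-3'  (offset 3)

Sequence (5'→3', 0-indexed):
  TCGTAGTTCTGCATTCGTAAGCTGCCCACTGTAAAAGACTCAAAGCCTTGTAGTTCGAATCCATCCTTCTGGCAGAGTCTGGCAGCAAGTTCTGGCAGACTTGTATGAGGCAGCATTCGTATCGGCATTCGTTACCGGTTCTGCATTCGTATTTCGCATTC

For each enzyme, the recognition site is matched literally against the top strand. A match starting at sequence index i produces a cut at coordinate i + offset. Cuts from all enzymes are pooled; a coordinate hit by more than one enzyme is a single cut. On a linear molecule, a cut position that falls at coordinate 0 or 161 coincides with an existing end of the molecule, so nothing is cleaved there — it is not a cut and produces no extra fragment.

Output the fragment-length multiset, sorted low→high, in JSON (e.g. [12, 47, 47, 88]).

Scan for sites:
  NpsIII GTTC/3: at [5, 52, 88, 137] ⇒ [8, 55, 91, 140]
  XjeX TCTGGC/6: at [67, 77, 90] ⇒ [73, 83, 96]
  AzqIV TTGTA/2: at [47, 100] ⇒ [49, 102]
  QalVI GCATTCGT/0: at [10, 112, 124, 142] ⇒ [10, 112, 124, 142]
  BxoIX (AGTGCTGT, off=3): no sites

All cut coordinates (distinct, sorted): [8, 10, 49, 55, 73, 83, 91, 96, 102, 112, 124, 140, 142]

Fragment lengths:
  [0,8): 8 bp
  [8,10): 2 bp
  [10,49): 39 bp
  [49,55): 6 bp
  [55,73): 18 bp
  [73,83): 10 bp
  [83,91): 8 bp
  [91,96): 5 bp
  [96,102): 6 bp
  [102,112): 10 bp
  [112,124): 12 bp
  [124,140): 16 bp
  [140,142): 2 bp
  [142,161): 19 bp

[2,2,5,6,6,8,8,10,10,12,16,18,19,39]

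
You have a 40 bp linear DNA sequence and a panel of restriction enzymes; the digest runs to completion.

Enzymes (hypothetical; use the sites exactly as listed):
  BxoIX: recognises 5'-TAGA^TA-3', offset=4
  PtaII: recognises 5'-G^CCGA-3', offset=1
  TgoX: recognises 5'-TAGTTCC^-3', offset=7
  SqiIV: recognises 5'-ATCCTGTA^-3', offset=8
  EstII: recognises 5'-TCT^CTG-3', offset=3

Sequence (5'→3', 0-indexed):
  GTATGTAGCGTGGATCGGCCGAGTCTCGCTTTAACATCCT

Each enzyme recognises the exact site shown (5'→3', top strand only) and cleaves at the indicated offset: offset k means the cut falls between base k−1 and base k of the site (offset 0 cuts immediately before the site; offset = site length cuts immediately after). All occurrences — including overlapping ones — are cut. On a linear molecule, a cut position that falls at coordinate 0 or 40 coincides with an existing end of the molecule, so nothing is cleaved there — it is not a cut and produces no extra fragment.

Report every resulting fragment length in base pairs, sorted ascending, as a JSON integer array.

Scan for sites:
  BxoIX (TAGATA, off=4): no sites
  PtaII GCCGA/1: at [17] ⇒ [18]
  TgoX (TAGTTCC, off=7): no sites
  SqiIV (ATCCTGTA, off=8): no sites
  EstII (TCTCTG, off=3): no sites

Pooled cuts: [18]

Fragment lengths:
  [0,18): 18 bp
  [18,40): 22 bp

[18,22]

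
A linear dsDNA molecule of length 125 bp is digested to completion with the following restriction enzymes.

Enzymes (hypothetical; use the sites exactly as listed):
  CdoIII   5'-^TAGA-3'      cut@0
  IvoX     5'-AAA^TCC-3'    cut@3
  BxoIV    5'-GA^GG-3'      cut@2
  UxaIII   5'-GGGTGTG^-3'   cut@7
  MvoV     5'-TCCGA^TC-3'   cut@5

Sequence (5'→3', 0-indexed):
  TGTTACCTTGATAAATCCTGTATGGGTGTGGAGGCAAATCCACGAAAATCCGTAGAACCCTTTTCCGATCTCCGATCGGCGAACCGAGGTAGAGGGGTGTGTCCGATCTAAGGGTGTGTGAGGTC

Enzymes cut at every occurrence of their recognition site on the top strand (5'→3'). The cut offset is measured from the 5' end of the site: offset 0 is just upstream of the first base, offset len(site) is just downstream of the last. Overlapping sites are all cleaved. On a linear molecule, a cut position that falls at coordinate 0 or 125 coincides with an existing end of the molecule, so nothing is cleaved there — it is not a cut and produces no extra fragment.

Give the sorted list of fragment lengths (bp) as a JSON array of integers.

Per-enzyme occurrences:
  CdoIII TAGA/0: at [52, 89] ⇒ [52, 89]
  IvoX AAATCC/3: at [12, 35, 45] ⇒ [15, 38, 48]
  BxoIV GAGG/2: at [30, 85, 91, 119] ⇒ [32, 87, 93, 121]
  UxaIII GGGTGTG/7: at [23, 94, 111] ⇒ [30, 101, 118]
  MvoV TCCGATC/5: at [63, 70, 101] ⇒ [68, 75, 106]

Pooled cuts: [15, 30, 32, 38, 48, 52, 68, 75, 87, 89, 93, 101, 106, 118, 121]

Fragment lengths:
  [0,15): 15 bp
  [15,30): 15 bp
  [30,32): 2 bp
  [32,38): 6 bp
  [38,48): 10 bp
  [48,52): 4 bp
  [52,68): 16 bp
  [68,75): 7 bp
  [75,87): 12 bp
  [87,89): 2 bp
  [89,93): 4 bp
  [93,101): 8 bp
  [101,106): 5 bp
  [106,118): 12 bp
  [118,121): 3 bp
  [121,125): 4 bp

[2,2,3,4,4,4,5,6,7,8,10,12,12,15,15,16]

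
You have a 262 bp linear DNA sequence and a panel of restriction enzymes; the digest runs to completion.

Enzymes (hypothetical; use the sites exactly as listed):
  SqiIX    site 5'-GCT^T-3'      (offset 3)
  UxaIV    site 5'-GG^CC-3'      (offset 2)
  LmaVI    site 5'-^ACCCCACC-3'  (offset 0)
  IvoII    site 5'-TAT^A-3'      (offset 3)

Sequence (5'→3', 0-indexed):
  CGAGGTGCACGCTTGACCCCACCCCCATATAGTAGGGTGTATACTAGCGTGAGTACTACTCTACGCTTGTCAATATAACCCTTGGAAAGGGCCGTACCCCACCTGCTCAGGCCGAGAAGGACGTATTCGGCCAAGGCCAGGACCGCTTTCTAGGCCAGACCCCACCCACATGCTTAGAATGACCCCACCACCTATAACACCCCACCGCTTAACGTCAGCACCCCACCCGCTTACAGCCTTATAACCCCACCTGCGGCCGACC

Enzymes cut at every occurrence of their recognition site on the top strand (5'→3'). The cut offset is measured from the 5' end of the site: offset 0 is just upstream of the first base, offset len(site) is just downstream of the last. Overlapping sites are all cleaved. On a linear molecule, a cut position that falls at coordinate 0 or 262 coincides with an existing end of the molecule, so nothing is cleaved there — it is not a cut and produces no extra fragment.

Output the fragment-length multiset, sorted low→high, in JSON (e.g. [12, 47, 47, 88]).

[1,2,3,4,4,6,6,7,7,9,10,11,11,11,12,12,13,13,14,15,15,16,16,19,25]

Per-enzyme occurrences:
  SqiIX GCTT/3: at [10, 64, 144, 171, 206, 228] ⇒ [13, 67, 147, 174, 209, 231]
  UxaIV GGCC/2: at [89, 109, 128, 134, 152, 254] ⇒ [91, 111, 130, 136, 154, 256]
  LmaVI ACCCCACC/0: at [15, 95, 158, 181, 198, 219, 243] ⇒ [15, 95, 158, 181, 198, 219, 243]
  IvoII TATA/3: at [27, 39, 73, 192, 239] ⇒ [30, 42, 76, 195, 242]

All cut coordinates (distinct, sorted): [13, 15, 30, 42, 67, 76, 91, 95, 111, 130, 136, 147, 154, 158, 174, 181, 195, 198, 209, 219, 231, 242, 243, 256]

Fragment lengths:
  [0,13): 13 bp
  [13,15): 2 bp
  [15,30): 15 bp
  [30,42): 12 bp
  [42,67): 25 bp
  [67,76): 9 bp
  [76,91): 15 bp
  [91,95): 4 bp
  [95,111): 16 bp
  [111,130): 19 bp
  [130,136): 6 bp
  [136,147): 11 bp
  [147,154): 7 bp
  [154,158): 4 bp
  [158,174): 16 bp
  [174,181): 7 bp
  [181,195): 14 bp
  [195,198): 3 bp
  [198,209): 11 bp
  [209,219): 10 bp
  [219,231): 12 bp
  [231,242): 11 bp
  [242,243): 1 bp
  [243,256): 13 bp
  [256,262): 6 bp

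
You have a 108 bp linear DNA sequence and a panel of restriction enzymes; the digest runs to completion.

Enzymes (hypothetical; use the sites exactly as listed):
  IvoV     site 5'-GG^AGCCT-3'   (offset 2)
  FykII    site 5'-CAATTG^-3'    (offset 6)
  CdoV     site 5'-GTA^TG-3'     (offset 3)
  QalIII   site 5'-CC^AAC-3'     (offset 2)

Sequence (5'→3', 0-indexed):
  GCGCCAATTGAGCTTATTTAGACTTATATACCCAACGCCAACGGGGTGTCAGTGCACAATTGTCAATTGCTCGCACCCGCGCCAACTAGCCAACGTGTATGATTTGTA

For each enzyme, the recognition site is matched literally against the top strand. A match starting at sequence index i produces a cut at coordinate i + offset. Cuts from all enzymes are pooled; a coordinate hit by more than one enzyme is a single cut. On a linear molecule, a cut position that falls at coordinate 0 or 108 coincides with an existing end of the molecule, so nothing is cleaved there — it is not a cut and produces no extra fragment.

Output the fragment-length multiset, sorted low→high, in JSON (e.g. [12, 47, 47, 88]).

Scan for sites:
  IvoV (GGAGCCT, off=2): no sites
  FykII CAATTG/6: at [4, 56, 63] ⇒ [10, 62, 69]
  CdoV GTATG/3: at [96] ⇒ [99]
  QalIII CCAAC/2: at [31, 37, 81, 89] ⇒ [33, 39, 83, 91]

Pooled cuts: [10, 33, 39, 62, 69, 83, 91, 99]

Fragment lengths:
  [0,10): 10 bp
  [10,33): 23 bp
  [33,39): 6 bp
  [39,62): 23 bp
  [62,69): 7 bp
  [69,83): 14 bp
  [83,91): 8 bp
  [91,99): 8 bp
  [99,108): 9 bp

[6,7,8,8,9,10,14,23,23]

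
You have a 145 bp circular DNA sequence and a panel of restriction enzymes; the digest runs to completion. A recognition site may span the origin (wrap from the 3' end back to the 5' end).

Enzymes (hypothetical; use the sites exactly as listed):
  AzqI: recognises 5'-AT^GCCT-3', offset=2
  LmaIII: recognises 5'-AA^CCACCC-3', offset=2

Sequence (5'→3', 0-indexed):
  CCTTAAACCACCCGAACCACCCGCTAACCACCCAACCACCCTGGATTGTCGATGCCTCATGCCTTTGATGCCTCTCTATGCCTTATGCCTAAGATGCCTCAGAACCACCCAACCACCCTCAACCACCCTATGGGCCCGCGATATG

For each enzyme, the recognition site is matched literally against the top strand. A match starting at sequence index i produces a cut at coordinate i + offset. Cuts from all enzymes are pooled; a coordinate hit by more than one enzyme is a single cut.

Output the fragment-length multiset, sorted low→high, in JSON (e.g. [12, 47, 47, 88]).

Per-enzyme occurrences:
  AzqI ATGCCT/2: at [51, 58, 67, 77, 84, 93, 142] ⇒ [53, 60, 69, 79, 86, 95, 144]
  LmaIII AACCACCC/2: at [5, 14, 25, 33, 102, 110, 120] ⇒ [7, 16, 27, 35, 104, 112, 122]

All cut coordinates (distinct, sorted): [7, 16, 27, 35, 53, 60, 69, 79, 86, 95, 104, 112, 122, 144]

Fragments:
  7→16: 9 bp
  16→27: 11 bp
  27→35: 8 bp
  35→53: 18 bp
  53→60: 7 bp
  60→69: 9 bp
  69→79: 10 bp
  79→86: 7 bp
  86→95: 9 bp
  95→104: 9 bp
  104→112: 8 bp
  112→122: 10 bp
  122→144: 22 bp
  144→7 (wrap): 145-144+7 = 8 bp

[7,7,8,8,8,9,9,9,9,10,10,11,18,22]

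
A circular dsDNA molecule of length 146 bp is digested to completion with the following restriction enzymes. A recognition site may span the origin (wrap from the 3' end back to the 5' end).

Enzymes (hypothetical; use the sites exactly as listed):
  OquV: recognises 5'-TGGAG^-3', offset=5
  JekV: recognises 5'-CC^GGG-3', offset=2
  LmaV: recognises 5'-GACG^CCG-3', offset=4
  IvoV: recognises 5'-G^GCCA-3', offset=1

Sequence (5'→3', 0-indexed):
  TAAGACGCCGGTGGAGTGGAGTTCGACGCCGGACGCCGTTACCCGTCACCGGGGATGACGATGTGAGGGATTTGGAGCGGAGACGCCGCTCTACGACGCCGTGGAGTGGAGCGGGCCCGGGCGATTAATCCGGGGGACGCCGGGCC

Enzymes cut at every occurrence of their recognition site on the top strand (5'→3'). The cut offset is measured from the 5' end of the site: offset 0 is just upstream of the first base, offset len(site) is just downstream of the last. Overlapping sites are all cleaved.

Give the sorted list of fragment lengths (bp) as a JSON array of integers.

[2,5,5,7,7,7,8,8,8,9,12,13,13,15,27]

Per-enzyme occurrences:
  OquV (TGGAG, off=5): starts [11, 16, 72, 101, 106] → cuts [16, 21, 77, 106, 111]
  JekV (CCGGG, off=2): starts [48, 116, 129, 139] → cuts [50, 118, 131, 141]
  LmaV (GACGCCG, off=4): starts [3, 24, 31, 81, 94, 135] → cuts [7, 28, 35, 85, 98, 139]
  IvoV (GGCCA, off=1): no sites

All cut coordinates (distinct, sorted): [7, 16, 21, 28, 35, 50, 77, 85, 98, 106, 111, 118, 131, 139, 141]

Fragment lengths:
  7→16: 9 bp
  16→21: 5 bp
  21→28: 7 bp
  28→35: 7 bp
  35→50: 15 bp
  50→77: 27 bp
  77→85: 8 bp
  85→98: 13 bp
  98→106: 8 bp
  106→111: 5 bp
  111→118: 7 bp
  118→131: 13 bp
  131→139: 8 bp
  139→141: 2 bp
  141→7 (wrap): 146-141+7 = 12 bp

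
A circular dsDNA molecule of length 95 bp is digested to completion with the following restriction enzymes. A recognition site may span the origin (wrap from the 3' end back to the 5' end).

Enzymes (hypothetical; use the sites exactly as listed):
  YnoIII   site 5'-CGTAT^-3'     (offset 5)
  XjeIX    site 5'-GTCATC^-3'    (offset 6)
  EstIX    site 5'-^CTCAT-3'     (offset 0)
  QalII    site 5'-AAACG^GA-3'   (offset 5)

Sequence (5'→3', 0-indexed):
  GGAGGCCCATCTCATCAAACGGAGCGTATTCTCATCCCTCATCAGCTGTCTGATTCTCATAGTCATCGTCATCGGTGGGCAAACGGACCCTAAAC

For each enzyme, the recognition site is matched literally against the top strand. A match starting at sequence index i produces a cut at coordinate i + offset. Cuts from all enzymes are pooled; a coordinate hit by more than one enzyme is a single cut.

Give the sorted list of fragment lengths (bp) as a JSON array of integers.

Site scan:
  YnoIII (CGTAT, off=5): starts [24] → cuts [29]
  XjeIX (GTCATC, off=6): starts [61, 67] → cuts [67, 73]
  EstIX (CTCAT, off=0): starts [10, 30, 37, 55] → cuts [10, 30, 37, 55]
  QalII (AAACGGA, off=5): starts [16, 80, 91] → cuts [1, 21, 85]

All cut coordinates (distinct, sorted): [1, 10, 21, 29, 30, 37, 55, 67, 73, 85]

Fragment lengths:
  1→10: 9 bp
  10→21: 11 bp
  21→29: 8 bp
  29→30: 1 bp
  30→37: 7 bp
  37→55: 18 bp
  55→67: 12 bp
  67→73: 6 bp
  73→85: 12 bp
  85→1 (wrap): 95-85+1 = 11 bp

[1,6,7,8,9,11,11,12,12,18]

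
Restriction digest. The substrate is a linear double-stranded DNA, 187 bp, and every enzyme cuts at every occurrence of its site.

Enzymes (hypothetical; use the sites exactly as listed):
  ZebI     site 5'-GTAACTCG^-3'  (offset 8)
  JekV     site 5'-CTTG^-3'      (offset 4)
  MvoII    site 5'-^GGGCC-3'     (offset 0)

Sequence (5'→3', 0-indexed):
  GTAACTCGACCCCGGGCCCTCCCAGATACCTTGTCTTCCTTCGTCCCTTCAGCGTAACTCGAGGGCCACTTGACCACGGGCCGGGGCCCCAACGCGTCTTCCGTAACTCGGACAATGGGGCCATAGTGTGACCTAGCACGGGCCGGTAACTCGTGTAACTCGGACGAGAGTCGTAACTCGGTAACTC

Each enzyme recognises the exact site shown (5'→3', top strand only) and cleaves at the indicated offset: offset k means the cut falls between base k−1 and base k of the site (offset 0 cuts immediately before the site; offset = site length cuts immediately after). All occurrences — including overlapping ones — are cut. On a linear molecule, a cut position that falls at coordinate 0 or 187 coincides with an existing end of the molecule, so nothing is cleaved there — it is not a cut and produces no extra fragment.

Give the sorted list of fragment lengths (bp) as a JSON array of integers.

Scan for sites:
  ZebI GTAACTCG/8: at [0, 53, 102, 145, 154, 172] ⇒ [8, 61, 110, 153, 162, 180]
  JekV CTTG/4: at [29, 68] ⇒ [33, 72]
  MvoII GGGCC/0: at [13, 62, 77, 83, 117, 139] ⇒ [13, 62, 77, 83, 117, 139]

All cut coordinates (distinct, sorted): [8, 13, 33, 61, 62, 72, 77, 83, 110, 117, 139, 153, 162, 180]

Fragments:
  [0,8): 8 bp
  [8,13): 5 bp
  [13,33): 20 bp
  [33,61): 28 bp
  [61,62): 1 bp
  [62,72): 10 bp
  [72,77): 5 bp
  [77,83): 6 bp
  [83,110): 27 bp
  [110,117): 7 bp
  [117,139): 22 bp
  [139,153): 14 bp
  [153,162): 9 bp
  [162,180): 18 bp
  [180,187): 7 bp

[1,5,5,6,7,7,8,9,10,14,18,20,22,27,28]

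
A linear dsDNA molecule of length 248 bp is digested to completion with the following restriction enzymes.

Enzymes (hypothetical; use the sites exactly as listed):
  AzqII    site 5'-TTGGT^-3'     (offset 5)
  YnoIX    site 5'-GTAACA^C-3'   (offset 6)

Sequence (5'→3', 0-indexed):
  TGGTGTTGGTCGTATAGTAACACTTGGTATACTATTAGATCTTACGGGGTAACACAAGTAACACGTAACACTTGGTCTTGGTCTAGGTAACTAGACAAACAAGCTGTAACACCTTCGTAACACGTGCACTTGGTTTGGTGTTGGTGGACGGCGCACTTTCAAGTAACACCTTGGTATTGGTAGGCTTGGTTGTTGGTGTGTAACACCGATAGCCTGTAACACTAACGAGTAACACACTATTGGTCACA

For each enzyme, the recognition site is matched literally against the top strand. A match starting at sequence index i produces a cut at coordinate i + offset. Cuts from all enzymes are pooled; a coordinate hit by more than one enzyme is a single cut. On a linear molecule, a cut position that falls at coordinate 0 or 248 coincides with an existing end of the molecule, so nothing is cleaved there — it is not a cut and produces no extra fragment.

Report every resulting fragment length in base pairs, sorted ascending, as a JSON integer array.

Scan for sites:
  AzqII TTGGT/5: at [5, 23, 71, 77, 129, 134, 140, 170, 176, 185, 192, 239] ⇒ [10, 28, 76, 82, 134, 139, 145, 175, 181, 190, 197, 244]
  YnoIX GTAACAC/6: at [16, 48, 57, 64, 105, 116, 162, 199, 215, 228] ⇒ [22, 54, 63, 70, 111, 122, 168, 205, 221, 234]

Pooled cuts: [10, 22, 28, 54, 63, 70, 76, 82, 111, 122, 134, 139, 145, 168, 175, 181, 190, 197, 205, 221, 234, 244]

Fragments:
  [0,10): 10 bp
  [10,22): 12 bp
  [22,28): 6 bp
  [28,54): 26 bp
  [54,63): 9 bp
  [63,70): 7 bp
  [70,76): 6 bp
  [76,82): 6 bp
  [82,111): 29 bp
  [111,122): 11 bp
  [122,134): 12 bp
  [134,139): 5 bp
  [139,145): 6 bp
  [145,168): 23 bp
  [168,175): 7 bp
  [175,181): 6 bp
  [181,190): 9 bp
  [190,197): 7 bp
  [197,205): 8 bp
  [205,221): 16 bp
  [221,234): 13 bp
  [234,244): 10 bp
  [244,248): 4 bp

[4,5,6,6,6,6,6,7,7,7,8,9,9,10,10,11,12,12,13,16,23,26,29]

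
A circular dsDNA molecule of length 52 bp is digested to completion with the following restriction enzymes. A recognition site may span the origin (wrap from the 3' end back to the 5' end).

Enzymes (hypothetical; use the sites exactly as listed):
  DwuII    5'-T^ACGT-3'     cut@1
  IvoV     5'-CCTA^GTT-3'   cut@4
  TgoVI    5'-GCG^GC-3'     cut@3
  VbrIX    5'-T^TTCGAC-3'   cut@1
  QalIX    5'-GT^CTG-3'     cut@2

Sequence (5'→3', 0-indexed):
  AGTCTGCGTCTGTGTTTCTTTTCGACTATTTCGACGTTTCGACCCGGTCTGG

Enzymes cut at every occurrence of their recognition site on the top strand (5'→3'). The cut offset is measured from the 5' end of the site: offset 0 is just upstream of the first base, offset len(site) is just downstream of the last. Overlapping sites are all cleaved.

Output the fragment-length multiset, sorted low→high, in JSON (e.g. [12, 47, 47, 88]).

[6,7,8,9,11,11]

Scan for sites:
  DwuII (TACGT, off=1): no sites
  IvoV (CCTAGTT, off=4): no sites
  TgoVI (GCGGC, off=3): no sites
  VbrIX TTTCGAC/1: at [19, 28, 36] ⇒ [20, 29, 37]
  QalIX GTCTG/2: at [1, 7, 46] ⇒ [3, 9, 48]

Pooled cuts: [3, 9, 20, 29, 37, 48]

Fragments:
  3→9: 6 bp
  9→20: 11 bp
  20→29: 9 bp
  29→37: 8 bp
  37→48: 11 bp
  48→3 (wrap): 52-48+3 = 7 bp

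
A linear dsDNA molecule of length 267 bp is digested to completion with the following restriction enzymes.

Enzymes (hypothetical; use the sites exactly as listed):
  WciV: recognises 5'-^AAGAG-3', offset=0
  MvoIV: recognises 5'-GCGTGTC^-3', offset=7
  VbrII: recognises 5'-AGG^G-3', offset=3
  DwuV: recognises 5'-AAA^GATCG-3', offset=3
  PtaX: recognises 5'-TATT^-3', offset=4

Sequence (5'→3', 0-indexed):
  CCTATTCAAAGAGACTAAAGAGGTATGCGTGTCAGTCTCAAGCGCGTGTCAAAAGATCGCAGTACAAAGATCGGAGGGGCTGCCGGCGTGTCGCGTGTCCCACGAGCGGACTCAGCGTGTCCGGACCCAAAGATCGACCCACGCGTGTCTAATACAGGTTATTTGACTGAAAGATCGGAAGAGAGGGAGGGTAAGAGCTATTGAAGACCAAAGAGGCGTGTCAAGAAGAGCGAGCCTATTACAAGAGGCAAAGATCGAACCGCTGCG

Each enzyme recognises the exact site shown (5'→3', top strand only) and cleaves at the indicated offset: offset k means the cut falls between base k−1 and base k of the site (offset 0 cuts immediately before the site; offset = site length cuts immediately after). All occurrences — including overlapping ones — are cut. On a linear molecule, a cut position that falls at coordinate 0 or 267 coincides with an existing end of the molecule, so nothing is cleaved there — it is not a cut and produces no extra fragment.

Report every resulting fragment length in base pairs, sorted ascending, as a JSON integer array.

Per-enzyme occurrences:
  WciV (AAGAG, off=0): starts [8, 17, 178, 192, 210, 225, 242] → cuts [8, 17, 178, 192, 210, 225, 242]
  MvoIV (GCGTGTC, off=7): starts [26, 43, 85, 92, 114, 142, 215] → cuts [33, 50, 92, 99, 121, 149, 222]
  VbrII (AGGG, off=3): starts [74, 183, 187] → cuts [77, 186, 190]
  DwuV (AAAGATCG, off=3): starts [51, 65, 128, 169, 249] → cuts [54, 68, 131, 172, 252]
  PtaX (TATT, off=4): starts [2, 159, 198, 236] → cuts [6, 163, 202, 240]

All cut coordinates (distinct, sorted): [6, 8, 17, 33, 50, 54, 68, 77, 92, 99, 121, 131, 149, 163, 172, 178, 186, 190, 192, 202, 210, 222, 225, 240, 242, 252]

Fragments:
  [0,6): 6 bp
  [6,8): 2 bp
  [8,17): 9 bp
  [17,33): 16 bp
  [33,50): 17 bp
  [50,54): 4 bp
  [54,68): 14 bp
  [68,77): 9 bp
  [77,92): 15 bp
  [92,99): 7 bp
  [99,121): 22 bp
  [121,131): 10 bp
  [131,149): 18 bp
  [149,163): 14 bp
  [163,172): 9 bp
  [172,178): 6 bp
  [178,186): 8 bp
  [186,190): 4 bp
  [190,192): 2 bp
  [192,202): 10 bp
  [202,210): 8 bp
  [210,222): 12 bp
  [222,225): 3 bp
  [225,240): 15 bp
  [240,242): 2 bp
  [242,252): 10 bp
  [252,267): 15 bp

[2,2,2,3,4,4,6,6,7,8,8,9,9,9,10,10,10,12,14,14,15,15,15,16,17,18,22]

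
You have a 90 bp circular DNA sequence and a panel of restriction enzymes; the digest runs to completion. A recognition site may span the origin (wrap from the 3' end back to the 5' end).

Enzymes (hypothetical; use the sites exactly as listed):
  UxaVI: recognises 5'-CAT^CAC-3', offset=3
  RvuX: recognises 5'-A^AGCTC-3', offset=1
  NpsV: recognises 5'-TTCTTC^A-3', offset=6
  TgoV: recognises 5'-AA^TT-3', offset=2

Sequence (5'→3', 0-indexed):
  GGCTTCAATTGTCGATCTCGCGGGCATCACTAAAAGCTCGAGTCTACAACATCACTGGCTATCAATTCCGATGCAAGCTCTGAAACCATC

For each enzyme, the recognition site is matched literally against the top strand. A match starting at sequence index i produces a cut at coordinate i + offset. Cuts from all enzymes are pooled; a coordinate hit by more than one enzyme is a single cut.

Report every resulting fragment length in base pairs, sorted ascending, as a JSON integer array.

Per-enzyme occurrences:
  UxaVI (CATCAC, off=3): starts [24, 49] → cuts [27, 52]
  RvuX (AAGCTC, off=1): starts [33, 74] → cuts [34, 75]
  NpsV (TTCTTCA, off=6): no sites
  TgoV (AATT, off=2): starts [6, 63] → cuts [8, 65]

Pooled cuts: [8, 27, 34, 52, 65, 75]

Fragment lengths:
  8→27: 19 bp
  27→34: 7 bp
  34→52: 18 bp
  52→65: 13 bp
  65→75: 10 bp
  75→8 (wrap): 90-75+8 = 23 bp

[7,10,13,18,19,23]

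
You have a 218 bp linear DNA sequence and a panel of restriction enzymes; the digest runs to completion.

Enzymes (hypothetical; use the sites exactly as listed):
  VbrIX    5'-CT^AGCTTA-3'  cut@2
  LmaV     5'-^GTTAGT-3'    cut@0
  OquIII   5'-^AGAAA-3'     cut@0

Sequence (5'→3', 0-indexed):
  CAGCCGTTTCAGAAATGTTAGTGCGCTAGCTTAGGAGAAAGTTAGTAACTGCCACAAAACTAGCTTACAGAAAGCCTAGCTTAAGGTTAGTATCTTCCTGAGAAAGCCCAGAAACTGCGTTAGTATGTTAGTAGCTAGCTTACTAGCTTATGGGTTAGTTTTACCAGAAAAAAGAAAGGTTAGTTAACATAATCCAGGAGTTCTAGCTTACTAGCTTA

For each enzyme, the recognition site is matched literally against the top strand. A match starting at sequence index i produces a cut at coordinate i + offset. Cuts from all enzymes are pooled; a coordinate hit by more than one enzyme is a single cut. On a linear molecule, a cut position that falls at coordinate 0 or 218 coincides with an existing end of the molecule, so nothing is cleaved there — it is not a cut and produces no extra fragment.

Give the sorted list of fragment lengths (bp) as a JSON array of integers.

[5,6,6,6,7,7,8,8,8,8,8,9,9,9,9,10,10,11,12,15,21,26]

Site scan:
  VbrIX (CTAGCTTA, off=2): starts [25, 59, 75, 134, 142, 202, 210] → cuts [27, 61, 77, 136, 144, 204, 212]
  LmaV (GTTAGT, off=0): starts [16, 40, 85, 118, 126, 153, 178] → cuts [16, 40, 85, 118, 126, 153, 178]
  OquIII (AGAAA, off=0): starts [10, 35, 68, 100, 109, 165, 172] → cuts [10, 35, 68, 100, 109, 165, 172]

All cut coordinates (distinct, sorted): [10, 16, 27, 35, 40, 61, 68, 77, 85, 100, 109, 118, 126, 136, 144, 153, 165, 172, 178, 204, 212]

Fragment lengths:
  [0,10): 10 bp
  [10,16): 6 bp
  [16,27): 11 bp
  [27,35): 8 bp
  [35,40): 5 bp
  [40,61): 21 bp
  [61,68): 7 bp
  [68,77): 9 bp
  [77,85): 8 bp
  [85,100): 15 bp
  [100,109): 9 bp
  [109,118): 9 bp
  [118,126): 8 bp
  [126,136): 10 bp
  [136,144): 8 bp
  [144,153): 9 bp
  [153,165): 12 bp
  [165,172): 7 bp
  [172,178): 6 bp
  [178,204): 26 bp
  [204,212): 8 bp
  [212,218): 6 bp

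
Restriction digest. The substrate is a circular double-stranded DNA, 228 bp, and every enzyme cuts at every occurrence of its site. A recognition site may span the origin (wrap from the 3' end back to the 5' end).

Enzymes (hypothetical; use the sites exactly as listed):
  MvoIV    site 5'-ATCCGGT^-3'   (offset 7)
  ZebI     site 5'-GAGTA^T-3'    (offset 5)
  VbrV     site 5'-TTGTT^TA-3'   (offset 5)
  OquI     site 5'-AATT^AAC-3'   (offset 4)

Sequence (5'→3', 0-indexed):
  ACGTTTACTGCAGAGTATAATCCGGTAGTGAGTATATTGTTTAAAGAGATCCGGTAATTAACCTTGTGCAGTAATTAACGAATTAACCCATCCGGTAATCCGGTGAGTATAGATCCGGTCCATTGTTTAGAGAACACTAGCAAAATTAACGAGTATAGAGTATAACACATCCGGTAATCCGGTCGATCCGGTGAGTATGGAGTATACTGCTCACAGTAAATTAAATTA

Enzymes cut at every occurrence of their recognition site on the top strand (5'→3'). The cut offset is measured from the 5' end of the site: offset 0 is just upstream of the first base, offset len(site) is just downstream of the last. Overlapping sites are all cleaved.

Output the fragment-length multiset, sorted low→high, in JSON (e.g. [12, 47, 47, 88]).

[4,5,5,7,7,7,8,8,8,8,8,8,9,9,10,12,13,14,17,18,20,23]

Per-enzyme occurrences:
  MvoIV ATCCGGT/7: at [19, 48, 89, 97, 112, 168, 176, 185] ⇒ [26, 55, 96, 104, 119, 175, 183, 192]
  ZebI GAGTAT/5: at [12, 29, 104, 150, 157, 192, 199] ⇒ [17, 34, 109, 155, 162, 197, 204]
  VbrV TTGTTTA/5: at [36, 122] ⇒ [41, 127]
  OquI AATTAAC/4: at [55, 72, 80, 143, 223] ⇒ [59, 76, 84, 147, 227]

Pooled cuts: [17, 26, 34, 41, 55, 59, 76, 84, 96, 104, 109, 119, 127, 147, 155, 162, 175, 183, 192, 197, 204, 227]

Fragments:
  17→26: 9 bp
  26→34: 8 bp
  34→41: 7 bp
  41→55: 14 bp
  55→59: 4 bp
  59→76: 17 bp
  76→84: 8 bp
  84→96: 12 bp
  96→104: 8 bp
  104→109: 5 bp
  109→119: 10 bp
  119→127: 8 bp
  127→147: 20 bp
  147→155: 8 bp
  155→162: 7 bp
  162→175: 13 bp
  175→183: 8 bp
  183→192: 9 bp
  192→197: 5 bp
  197→204: 7 bp
  204→227: 23 bp
  227→17 (wrap): 228-227+17 = 18 bp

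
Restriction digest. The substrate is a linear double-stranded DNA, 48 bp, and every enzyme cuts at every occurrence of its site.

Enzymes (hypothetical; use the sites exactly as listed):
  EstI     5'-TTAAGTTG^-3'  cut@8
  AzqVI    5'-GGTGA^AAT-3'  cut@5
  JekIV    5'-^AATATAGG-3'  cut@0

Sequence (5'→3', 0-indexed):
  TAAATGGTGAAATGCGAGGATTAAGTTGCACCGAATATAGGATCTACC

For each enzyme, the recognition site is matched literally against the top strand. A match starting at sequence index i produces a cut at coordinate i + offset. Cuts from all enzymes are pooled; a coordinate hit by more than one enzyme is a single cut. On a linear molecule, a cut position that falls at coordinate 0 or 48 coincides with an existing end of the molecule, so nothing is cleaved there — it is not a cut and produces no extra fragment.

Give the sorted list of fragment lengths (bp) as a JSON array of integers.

Site scan:
  EstI (TTAAGTTG, off=8): starts [20] → cuts [28]
  AzqVI (GGTGAAAT, off=5): starts [5] → cuts [10]
  JekIV (AATATAGG, off=0): starts [33] → cuts [33]

Pooled cuts: [10, 28, 33]

Fragment lengths:
  [0,10): 10 bp
  [10,28): 18 bp
  [28,33): 5 bp
  [33,48): 15 bp

[5,10,15,18]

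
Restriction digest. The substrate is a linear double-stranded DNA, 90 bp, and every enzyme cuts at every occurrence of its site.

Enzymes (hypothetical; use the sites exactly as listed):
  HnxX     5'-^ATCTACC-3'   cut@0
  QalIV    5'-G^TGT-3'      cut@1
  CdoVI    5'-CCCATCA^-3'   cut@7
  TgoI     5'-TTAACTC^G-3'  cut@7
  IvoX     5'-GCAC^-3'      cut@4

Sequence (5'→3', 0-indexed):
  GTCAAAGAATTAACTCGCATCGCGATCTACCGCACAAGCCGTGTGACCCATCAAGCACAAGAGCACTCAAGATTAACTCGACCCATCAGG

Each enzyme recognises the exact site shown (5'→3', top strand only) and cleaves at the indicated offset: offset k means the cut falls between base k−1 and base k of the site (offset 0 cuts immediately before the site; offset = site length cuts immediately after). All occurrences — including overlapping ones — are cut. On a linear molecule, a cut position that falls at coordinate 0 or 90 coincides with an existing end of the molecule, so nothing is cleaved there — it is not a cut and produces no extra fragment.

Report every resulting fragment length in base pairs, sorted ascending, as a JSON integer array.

Site scan:
  HnxX ATCTACC/0: at [24] ⇒ [24]
  QalIV GTGT/1: at [40] ⇒ [41]
  CdoVI CCCATCA/7: at [46, 81] ⇒ [53, 88]
  TgoI TTAACTCG/7: at [9, 72] ⇒ [16, 79]
  IvoX GCAC/4: at [31, 54, 62] ⇒ [35, 58, 66]

All cut coordinates (distinct, sorted): [16, 24, 35, 41, 53, 58, 66, 79, 88]

Fragment lengths:
  [0,16): 16 bp
  [16,24): 8 bp
  [24,35): 11 bp
  [35,41): 6 bp
  [41,53): 12 bp
  [53,58): 5 bp
  [58,66): 8 bp
  [66,79): 13 bp
  [79,88): 9 bp
  [88,90): 2 bp

[2,5,6,8,8,9,11,12,13,16]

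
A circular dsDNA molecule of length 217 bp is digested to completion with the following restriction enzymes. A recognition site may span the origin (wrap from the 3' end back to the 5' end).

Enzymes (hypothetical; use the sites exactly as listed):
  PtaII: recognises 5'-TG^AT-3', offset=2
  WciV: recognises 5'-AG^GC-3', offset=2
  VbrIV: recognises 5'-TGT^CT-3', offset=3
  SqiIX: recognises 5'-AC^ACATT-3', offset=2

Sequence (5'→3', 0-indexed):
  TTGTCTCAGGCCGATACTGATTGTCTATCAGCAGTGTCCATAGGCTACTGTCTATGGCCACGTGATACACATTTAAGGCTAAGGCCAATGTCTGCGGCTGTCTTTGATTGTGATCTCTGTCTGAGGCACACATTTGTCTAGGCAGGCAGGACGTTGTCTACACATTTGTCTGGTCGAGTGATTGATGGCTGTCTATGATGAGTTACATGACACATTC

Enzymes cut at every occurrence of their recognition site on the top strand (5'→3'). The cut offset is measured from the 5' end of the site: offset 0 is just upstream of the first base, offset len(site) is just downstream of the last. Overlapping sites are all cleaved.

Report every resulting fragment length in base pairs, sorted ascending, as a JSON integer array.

Site scan:
  PtaII TGAT/2: at [17, 62, 104, 110, 178, 182, 195] ⇒ [19, 64, 106, 112, 180, 184, 197]
  WciV AGGC/2: at [7, 41, 75, 81, 123, 139, 143] ⇒ [9, 43, 77, 83, 125, 141, 145]
  VbrIV TGTCT/3: at [1, 21, 48, 88, 98, 117, 134, 154, 166, 189] ⇒ [4, 24, 51, 91, 101, 120, 137, 157, 169, 192]
  SqiIX ACACATT/2: at [66, 127, 159, 209] ⇒ [68, 129, 161, 211]

Pooled cuts: [4, 9, 19, 24, 43, 51, 64, 68, 77, 83, 91, 101, 106, 112, 120, 125, 129, 137, 141, 145, 157, 161, 169, 180, 184, 192, 197, 211]

Fragments:
  4→9: 5 bp
  9→19: 10 bp
  19→24: 5 bp
  24→43: 19 bp
  43→51: 8 bp
  51→64: 13 bp
  64→68: 4 bp
  68→77: 9 bp
  77→83: 6 bp
  83→91: 8 bp
  91→101: 10 bp
  101→106: 5 bp
  106→112: 6 bp
  112→120: 8 bp
  120→125: 5 bp
  125→129: 4 bp
  129→137: 8 bp
  137→141: 4 bp
  141→145: 4 bp
  145→157: 12 bp
  157→161: 4 bp
  161→169: 8 bp
  169→180: 11 bp
  180→184: 4 bp
  184→192: 8 bp
  192→197: 5 bp
  197→211: 14 bp
  211→4 (wrap): 217-211+4 = 10 bp

[4,4,4,4,4,4,5,5,5,5,5,6,6,8,8,8,8,8,8,9,10,10,10,11,12,13,14,19]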